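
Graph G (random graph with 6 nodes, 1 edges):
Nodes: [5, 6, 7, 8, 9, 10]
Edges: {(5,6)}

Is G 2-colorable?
Yes, G is 2-colorable

A valid 2-coloring: color 1: [6, 7, 8, 9, 10]; color 2: [5].
(χ(G) = 2 ≤ 2.)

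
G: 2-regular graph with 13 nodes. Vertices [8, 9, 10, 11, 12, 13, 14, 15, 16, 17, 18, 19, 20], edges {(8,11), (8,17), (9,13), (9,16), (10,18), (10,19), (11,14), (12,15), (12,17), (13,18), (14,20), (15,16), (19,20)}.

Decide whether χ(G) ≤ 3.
A valid 3-coloring: color 1: [10, 11, 12, 13, 16, 20]; color 2: [9, 14, 15, 17, 18, 19]; color 3: [8].
(χ(G) = 3 ≤ 3.)

Yes, G is 3-colorable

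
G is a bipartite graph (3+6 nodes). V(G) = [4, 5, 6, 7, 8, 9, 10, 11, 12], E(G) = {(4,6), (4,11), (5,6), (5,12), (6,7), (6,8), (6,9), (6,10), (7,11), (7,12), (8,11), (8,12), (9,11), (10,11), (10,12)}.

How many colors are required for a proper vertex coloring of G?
χ(G) = 2

Clique number ω(G) = 2 (lower bound: χ ≥ ω).
The graph is bipartite (no odd cycle), so 2 colors suffice: χ(G) = 2.
A valid 2-coloring: color 1: [6, 11, 12]; color 2: [4, 5, 7, 8, 9, 10].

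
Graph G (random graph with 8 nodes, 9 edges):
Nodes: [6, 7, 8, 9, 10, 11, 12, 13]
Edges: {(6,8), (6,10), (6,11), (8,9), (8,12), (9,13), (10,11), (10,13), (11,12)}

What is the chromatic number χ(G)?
χ(G) = 3

Clique number ω(G) = 3 (lower bound: χ ≥ ω).
The clique on [6, 10, 11] has size 3, forcing χ ≥ 3, and the coloring below uses 3 colors, so χ(G) = 3.
A valid 3-coloring: color 1: [6, 7, 12, 13]; color 2: [8, 11]; color 3: [9, 10].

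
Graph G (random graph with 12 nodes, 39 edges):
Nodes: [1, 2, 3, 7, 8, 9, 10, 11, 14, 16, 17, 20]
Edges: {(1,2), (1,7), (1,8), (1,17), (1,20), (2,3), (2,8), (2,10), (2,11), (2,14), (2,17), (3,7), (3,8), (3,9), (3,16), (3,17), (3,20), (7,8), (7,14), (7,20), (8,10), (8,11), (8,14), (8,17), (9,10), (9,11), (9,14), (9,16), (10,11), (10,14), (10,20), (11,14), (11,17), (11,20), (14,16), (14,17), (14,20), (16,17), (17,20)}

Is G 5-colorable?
Yes, G is 5-colorable

A valid 5-coloring: color 1: [1, 3, 14]; color 2: [8, 9, 20]; color 3: [7, 10, 17]; color 4: [11, 16]; color 5: [2].
(χ(G) = 5 ≤ 5.)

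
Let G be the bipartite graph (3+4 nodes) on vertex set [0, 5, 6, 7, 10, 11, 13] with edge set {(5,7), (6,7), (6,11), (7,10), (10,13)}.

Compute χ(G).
Clique number ω(G) = 2 (lower bound: χ ≥ ω).
The graph is bipartite (no odd cycle), so 2 colors suffice: χ(G) = 2.
A valid 2-coloring: color 1: [0, 7, 11, 13]; color 2: [5, 6, 10].

χ(G) = 2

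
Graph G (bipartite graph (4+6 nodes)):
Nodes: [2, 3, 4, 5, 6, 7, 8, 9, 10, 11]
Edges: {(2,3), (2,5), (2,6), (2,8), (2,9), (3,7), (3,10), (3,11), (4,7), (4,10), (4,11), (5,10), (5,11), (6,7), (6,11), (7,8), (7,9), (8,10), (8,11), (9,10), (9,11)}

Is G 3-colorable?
A valid 3-coloring: color 1: [2, 7, 10, 11]; color 2: [3, 4, 5, 6, 8, 9].
(χ(G) = 2 ≤ 3.)

Yes, G is 3-colorable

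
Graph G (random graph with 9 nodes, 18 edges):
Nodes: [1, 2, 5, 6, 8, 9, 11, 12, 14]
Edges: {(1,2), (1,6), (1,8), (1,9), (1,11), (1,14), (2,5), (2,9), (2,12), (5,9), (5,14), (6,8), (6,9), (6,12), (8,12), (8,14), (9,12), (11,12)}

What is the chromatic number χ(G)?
χ(G) = 3

Clique number ω(G) = 3 (lower bound: χ ≥ ω).
The clique on [1, 2, 9] has size 3, forcing χ ≥ 3, and the coloring below uses 3 colors, so χ(G) = 3.
A valid 3-coloring: color 1: [1, 5, 12]; color 2: [8, 9, 11]; color 3: [2, 6, 14].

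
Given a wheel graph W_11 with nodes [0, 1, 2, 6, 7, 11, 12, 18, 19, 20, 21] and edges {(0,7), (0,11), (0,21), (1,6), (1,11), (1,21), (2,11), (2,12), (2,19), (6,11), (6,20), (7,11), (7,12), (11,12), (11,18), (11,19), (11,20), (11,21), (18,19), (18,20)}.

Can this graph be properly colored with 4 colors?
Yes, G is 4-colorable

A valid 4-coloring: color 1: [11]; color 2: [0, 1, 12, 19, 20]; color 3: [2, 6, 7, 18, 21].
(χ(G) = 3 ≤ 4.)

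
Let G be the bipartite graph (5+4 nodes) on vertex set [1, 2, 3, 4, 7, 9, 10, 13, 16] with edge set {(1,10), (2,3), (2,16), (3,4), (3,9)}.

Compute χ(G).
χ(G) = 2

Clique number ω(G) = 2 (lower bound: χ ≥ ω).
The graph is bipartite (no odd cycle), so 2 colors suffice: χ(G) = 2.
A valid 2-coloring: color 1: [1, 3, 7, 13, 16]; color 2: [2, 4, 9, 10].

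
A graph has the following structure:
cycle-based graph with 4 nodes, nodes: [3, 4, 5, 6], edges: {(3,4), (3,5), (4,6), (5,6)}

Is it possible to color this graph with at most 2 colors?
A valid 2-coloring: color 1: [4, 5]; color 2: [3, 6].
(χ(G) = 2 ≤ 2.)

Yes, G is 2-colorable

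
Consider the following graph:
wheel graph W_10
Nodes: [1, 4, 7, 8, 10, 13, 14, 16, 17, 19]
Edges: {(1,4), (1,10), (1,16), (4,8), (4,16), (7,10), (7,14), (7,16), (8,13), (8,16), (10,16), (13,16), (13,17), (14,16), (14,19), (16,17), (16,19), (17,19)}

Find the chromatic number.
Clique number ω(G) = 3 (lower bound: χ ≥ ω).
Odd cycle [19, 14, 7, 10, 1, 4, 8, 13, 17] needs 3 colors (χ ≥ 3).
Vertex 16 is adjacent to every vertex of [1, 4, 7, 8, 10, 13, 14, 17, 19], which already need 3 colors among themselves, so 16 needs a new color (χ ≥ 4).
The coloring below uses 4 colors, so χ(G) = 4.
A valid 4-coloring: color 1: [16]; color 2: [1, 7, 13, 19]; color 3: [4, 10, 14, 17]; color 4: [8].

χ(G) = 4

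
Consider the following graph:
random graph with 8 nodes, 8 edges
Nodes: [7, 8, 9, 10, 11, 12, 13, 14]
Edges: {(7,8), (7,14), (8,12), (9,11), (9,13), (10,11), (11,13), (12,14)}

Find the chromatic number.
Clique number ω(G) = 3 (lower bound: χ ≥ ω).
The clique on [9, 11, 13] has size 3, forcing χ ≥ 3, and the coloring below uses 3 colors, so χ(G) = 3.
A valid 3-coloring: color 1: [7, 11, 12]; color 2: [8, 9, 10, 14]; color 3: [13].

χ(G) = 3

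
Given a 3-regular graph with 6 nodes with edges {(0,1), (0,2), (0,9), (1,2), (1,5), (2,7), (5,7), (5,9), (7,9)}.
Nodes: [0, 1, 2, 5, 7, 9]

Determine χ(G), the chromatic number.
χ(G) = 3

Clique number ω(G) = 3 (lower bound: χ ≥ ω).
The clique on [0, 1, 2] has size 3, forcing χ ≥ 3, and the coloring below uses 3 colors, so χ(G) = 3.
A valid 3-coloring: color 1: [0, 7]; color 2: [1, 9]; color 3: [2, 5].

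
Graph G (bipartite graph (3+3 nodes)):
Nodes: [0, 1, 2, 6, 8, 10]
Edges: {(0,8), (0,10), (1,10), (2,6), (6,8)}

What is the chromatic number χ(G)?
Clique number ω(G) = 2 (lower bound: χ ≥ ω).
The graph is bipartite (no odd cycle), so 2 colors suffice: χ(G) = 2.
A valid 2-coloring: color 1: [2, 8, 10]; color 2: [0, 1, 6].

χ(G) = 2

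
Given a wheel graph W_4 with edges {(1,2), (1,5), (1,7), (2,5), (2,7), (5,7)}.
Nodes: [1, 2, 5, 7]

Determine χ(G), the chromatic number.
χ(G) = 4

Clique number ω(G) = 4 (lower bound: χ ≥ ω).
The clique on [1, 2, 5, 7] has size 4, forcing χ ≥ 4, and the coloring below uses 4 colors, so χ(G) = 4.
A valid 4-coloring: color 1: [7]; color 2: [2]; color 3: [1]; color 4: [5].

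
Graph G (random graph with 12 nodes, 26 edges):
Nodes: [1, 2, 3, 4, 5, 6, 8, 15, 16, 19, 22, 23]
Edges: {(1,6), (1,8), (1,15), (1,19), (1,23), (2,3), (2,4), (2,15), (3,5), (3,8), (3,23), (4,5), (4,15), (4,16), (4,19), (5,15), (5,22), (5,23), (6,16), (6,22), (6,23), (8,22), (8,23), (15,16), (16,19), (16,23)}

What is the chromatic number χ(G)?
Clique number ω(G) = 3 (lower bound: χ ≥ ω).
Suppose a proper 3-coloring c exists. The clique [1, 6, 23] takes 3 distinct colors; by symmetry let c(1) = 1, c(6) = 2, c(23) = 3.
- Vertex 16: neighbors [6, 23] already have colors [2, 3] ⇒ c(16) = 1.
- Vertex 8: neighbors [1, 23] already have colors [1, 3] ⇒ c(8) = 2.
- Vertex 3: neighbors [8, 23] already have colors [2, 3] ⇒ c(3) = 1.
- Vertex 5: neighbors [3, 23] already have colors [1, 3] ⇒ c(5) = 2.
- Vertex 4: neighbors [16, 5] already have colors [1, 2] ⇒ c(4) = 3.
- Vertex 15: neighbors [1, 5, 4] already have colors [1, 2, 3] — all 3 colors blocked. Contradiction.
The forced assignments end in a contradiction, so G has no proper 3-coloring (χ ≥ 4).
The coloring below uses 4 colors, so χ(G) = 4.
A valid 4-coloring: color 1: [4, 22, 23]; color 2: [1, 3, 16]; color 3: [2, 5, 6, 8, 19]; color 4: [15].

χ(G) = 4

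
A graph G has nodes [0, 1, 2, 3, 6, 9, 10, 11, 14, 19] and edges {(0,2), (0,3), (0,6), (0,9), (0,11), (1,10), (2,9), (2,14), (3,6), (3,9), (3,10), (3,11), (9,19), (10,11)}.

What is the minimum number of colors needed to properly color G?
Clique number ω(G) = 3 (lower bound: χ ≥ ω).
The clique on [0, 2, 9] has size 3, forcing χ ≥ 3, and the coloring below uses 3 colors, so χ(G) = 3.
A valid 3-coloring: color 1: [1, 2, 3, 19]; color 2: [0, 10, 14]; color 3: [6, 9, 11].

χ(G) = 3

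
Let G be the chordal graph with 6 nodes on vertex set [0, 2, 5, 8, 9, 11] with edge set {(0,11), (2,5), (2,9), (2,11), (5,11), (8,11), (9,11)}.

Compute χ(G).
Clique number ω(G) = 3 (lower bound: χ ≥ ω).
The clique on [2, 9, 11] has size 3, forcing χ ≥ 3, and the coloring below uses 3 colors, so χ(G) = 3.
A valid 3-coloring: color 1: [11]; color 2: [0, 2, 8]; color 3: [5, 9].

χ(G) = 3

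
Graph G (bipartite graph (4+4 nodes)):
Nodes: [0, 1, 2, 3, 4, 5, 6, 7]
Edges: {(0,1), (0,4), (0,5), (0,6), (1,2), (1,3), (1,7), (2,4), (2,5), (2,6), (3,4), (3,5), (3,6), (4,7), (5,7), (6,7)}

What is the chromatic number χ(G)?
Clique number ω(G) = 2 (lower bound: χ ≥ ω).
The graph is bipartite (no odd cycle), so 2 colors suffice: χ(G) = 2.
A valid 2-coloring: color 1: [1, 4, 5, 6]; color 2: [0, 2, 3, 7].

χ(G) = 2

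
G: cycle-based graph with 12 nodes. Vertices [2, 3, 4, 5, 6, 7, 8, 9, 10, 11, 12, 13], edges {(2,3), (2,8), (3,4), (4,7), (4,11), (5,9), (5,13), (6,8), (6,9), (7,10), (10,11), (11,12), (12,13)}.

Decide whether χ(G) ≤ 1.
No, G is not 1-colorable

Edge (2,8) forces its endpoints to differ, so 1 color is not enough.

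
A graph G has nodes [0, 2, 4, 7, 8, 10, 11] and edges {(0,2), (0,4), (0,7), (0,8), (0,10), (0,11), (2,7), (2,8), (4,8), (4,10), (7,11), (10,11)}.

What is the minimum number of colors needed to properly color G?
Clique number ω(G) = 3 (lower bound: χ ≥ ω).
The clique on [0, 10, 11] has size 3, forcing χ ≥ 3, and the coloring below uses 3 colors, so χ(G) = 3.
A valid 3-coloring: color 1: [0]; color 2: [7, 8, 10]; color 3: [2, 4, 11].

χ(G) = 3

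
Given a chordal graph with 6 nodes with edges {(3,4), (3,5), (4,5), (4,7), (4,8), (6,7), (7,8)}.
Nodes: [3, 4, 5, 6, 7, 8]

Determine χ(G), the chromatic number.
Clique number ω(G) = 3 (lower bound: χ ≥ ω).
The clique on [4, 7, 8] has size 3, forcing χ ≥ 3, and the coloring below uses 3 colors, so χ(G) = 3.
A valid 3-coloring: color 1: [4, 6]; color 2: [3, 7]; color 3: [5, 8].

χ(G) = 3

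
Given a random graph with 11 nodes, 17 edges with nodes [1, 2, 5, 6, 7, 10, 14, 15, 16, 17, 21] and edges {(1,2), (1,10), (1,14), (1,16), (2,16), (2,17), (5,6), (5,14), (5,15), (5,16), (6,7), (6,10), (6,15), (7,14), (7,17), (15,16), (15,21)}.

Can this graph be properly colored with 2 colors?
The clique on vertices [1, 2, 16] has size 3 > 2, so it alone needs 3 colors.

No, G is not 2-colorable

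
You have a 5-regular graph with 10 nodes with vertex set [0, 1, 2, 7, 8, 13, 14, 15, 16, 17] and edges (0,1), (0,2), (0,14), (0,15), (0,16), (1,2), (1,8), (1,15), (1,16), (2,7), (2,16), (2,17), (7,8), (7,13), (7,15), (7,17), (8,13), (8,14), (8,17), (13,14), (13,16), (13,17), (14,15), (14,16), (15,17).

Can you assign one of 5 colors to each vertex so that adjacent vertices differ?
A valid 5-coloring: color 1: [1, 14, 17]; color 2: [2, 13, 15]; color 3: [0, 7]; color 4: [8, 16].
(χ(G) = 4 ≤ 5.)

Yes, G is 5-colorable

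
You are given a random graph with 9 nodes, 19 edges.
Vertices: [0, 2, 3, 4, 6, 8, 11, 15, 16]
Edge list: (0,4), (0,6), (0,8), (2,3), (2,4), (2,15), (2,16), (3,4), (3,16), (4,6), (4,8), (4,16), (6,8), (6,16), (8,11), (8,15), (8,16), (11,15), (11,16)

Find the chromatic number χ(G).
χ(G) = 4

Clique number ω(G) = 4 (lower bound: χ ≥ ω).
The clique on [0, 4, 6, 8] has size 4, forcing χ ≥ 4, and the coloring below uses 4 colors, so χ(G) = 4.
A valid 4-coloring: color 1: [0, 15, 16]; color 2: [4, 11]; color 3: [2, 8]; color 4: [3, 6].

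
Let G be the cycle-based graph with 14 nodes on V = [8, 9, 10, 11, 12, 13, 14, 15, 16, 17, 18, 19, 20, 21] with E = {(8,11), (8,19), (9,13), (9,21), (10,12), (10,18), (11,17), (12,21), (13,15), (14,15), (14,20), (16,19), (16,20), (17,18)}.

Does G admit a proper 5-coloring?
A valid 5-coloring: color 1: [9, 11, 12, 15, 18, 19, 20]; color 2: [8, 10, 13, 14, 16, 17, 21].
(χ(G) = 2 ≤ 5.)

Yes, G is 5-colorable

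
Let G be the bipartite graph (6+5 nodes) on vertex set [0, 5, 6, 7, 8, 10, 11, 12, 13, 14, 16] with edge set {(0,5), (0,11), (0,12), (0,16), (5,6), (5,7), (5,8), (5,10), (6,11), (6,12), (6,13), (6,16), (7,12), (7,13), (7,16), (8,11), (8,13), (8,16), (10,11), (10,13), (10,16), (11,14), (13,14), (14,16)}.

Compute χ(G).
χ(G) = 2

Clique number ω(G) = 2 (lower bound: χ ≥ ω).
The graph is bipartite (no odd cycle), so 2 colors suffice: χ(G) = 2.
A valid 2-coloring: color 1: [5, 11, 12, 13, 16]; color 2: [0, 6, 7, 8, 10, 14].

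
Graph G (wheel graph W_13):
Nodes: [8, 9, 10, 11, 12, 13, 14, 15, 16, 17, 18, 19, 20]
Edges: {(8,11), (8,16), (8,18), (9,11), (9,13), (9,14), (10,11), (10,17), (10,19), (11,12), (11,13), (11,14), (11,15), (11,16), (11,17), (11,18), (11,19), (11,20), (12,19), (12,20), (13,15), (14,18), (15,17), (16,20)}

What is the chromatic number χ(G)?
Clique number ω(G) = 3 (lower bound: χ ≥ ω).
The clique on [8, 11, 16] has size 3, forcing χ ≥ 3, and the coloring below uses 3 colors, so χ(G) = 3.
A valid 3-coloring: color 1: [11]; color 2: [9, 10, 12, 15, 16, 18]; color 3: [8, 13, 14, 17, 19, 20].

χ(G) = 3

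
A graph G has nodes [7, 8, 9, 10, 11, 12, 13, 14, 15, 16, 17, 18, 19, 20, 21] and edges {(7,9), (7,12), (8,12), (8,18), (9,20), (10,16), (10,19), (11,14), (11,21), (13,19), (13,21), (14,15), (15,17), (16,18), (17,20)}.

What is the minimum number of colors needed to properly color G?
χ(G) = 3

Clique number ω(G) = 2 (lower bound: χ ≥ ω).
Odd cycle [13, 19, 10, 16, 18, 8, 12, 7, 9, 20, 17, 15, 14, 11, 21] needs 3 colors (χ ≥ 3).
The coloring below uses 3 colors, so χ(G) = 3.
A valid 3-coloring: color 1: [9, 10, 11, 12, 13, 17, 18]; color 2: [7, 8, 15, 16, 19, 20, 21]; color 3: [14].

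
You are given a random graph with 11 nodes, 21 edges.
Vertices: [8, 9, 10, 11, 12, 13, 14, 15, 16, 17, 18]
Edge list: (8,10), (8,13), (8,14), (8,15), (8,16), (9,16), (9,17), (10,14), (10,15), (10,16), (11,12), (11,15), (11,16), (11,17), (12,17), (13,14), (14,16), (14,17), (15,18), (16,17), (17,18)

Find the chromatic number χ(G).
Clique number ω(G) = 4 (lower bound: χ ≥ ω).
The clique on [8, 10, 14, 16] has size 4, forcing χ ≥ 4, and the coloring below uses 4 colors, so χ(G) = 4.
A valid 4-coloring: color 1: [12, 13, 15, 16]; color 2: [8, 17]; color 3: [9, 11, 14, 18]; color 4: [10].

χ(G) = 4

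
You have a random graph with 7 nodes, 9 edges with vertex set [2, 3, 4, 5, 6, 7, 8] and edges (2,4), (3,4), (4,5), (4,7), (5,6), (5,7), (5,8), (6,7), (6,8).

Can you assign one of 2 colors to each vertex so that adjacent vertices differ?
The clique on vertices [5, 6, 8] has size 3 > 2, so it alone needs 3 colors.

No, G is not 2-colorable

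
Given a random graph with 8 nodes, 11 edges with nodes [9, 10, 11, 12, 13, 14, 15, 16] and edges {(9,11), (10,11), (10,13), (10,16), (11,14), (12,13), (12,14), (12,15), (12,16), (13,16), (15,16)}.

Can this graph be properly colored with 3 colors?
A valid 3-coloring: color 1: [9, 10, 12]; color 2: [11, 16]; color 3: [13, 14, 15].
(χ(G) = 3 ≤ 3.)

Yes, G is 3-colorable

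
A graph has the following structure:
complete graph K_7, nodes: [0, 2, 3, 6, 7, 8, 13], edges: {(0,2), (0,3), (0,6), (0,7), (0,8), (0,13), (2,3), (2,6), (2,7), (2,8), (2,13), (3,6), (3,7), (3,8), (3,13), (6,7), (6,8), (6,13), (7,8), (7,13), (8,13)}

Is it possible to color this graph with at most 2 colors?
The clique on vertices [0, 2, 3, 6, 7, 8, 13] has size 7 > 2, so it alone needs 7 colors.

No, G is not 2-colorable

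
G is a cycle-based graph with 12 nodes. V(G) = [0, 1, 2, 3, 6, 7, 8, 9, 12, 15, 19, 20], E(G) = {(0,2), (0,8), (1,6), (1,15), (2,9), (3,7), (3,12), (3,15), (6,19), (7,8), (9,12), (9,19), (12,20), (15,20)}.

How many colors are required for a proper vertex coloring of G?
Clique number ω(G) = 2 (lower bound: χ ≥ ω).
Odd cycle [8, 0, 2, 9, 12, 3, 7] needs 3 colors (χ ≥ 3).
The coloring below uses 3 colors, so χ(G) = 3.
A valid 3-coloring: color 1: [2, 6, 8, 12, 15]; color 2: [0, 1, 3, 9, 20]; color 3: [7, 19].

χ(G) = 3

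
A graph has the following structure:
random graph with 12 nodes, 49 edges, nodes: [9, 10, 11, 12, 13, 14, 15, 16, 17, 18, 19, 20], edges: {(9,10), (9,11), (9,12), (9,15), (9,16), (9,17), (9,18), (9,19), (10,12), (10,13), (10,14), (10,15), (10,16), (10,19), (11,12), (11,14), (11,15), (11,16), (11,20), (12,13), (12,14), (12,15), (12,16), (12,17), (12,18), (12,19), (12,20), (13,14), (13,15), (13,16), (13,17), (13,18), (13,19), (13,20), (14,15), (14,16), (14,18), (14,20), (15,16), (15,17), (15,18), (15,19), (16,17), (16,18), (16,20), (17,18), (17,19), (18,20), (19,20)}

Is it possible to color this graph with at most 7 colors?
Yes, G is 7-colorable

A valid 7-coloring: color 1: [12]; color 2: [16, 19]; color 3: [15, 20]; color 4: [9, 13]; color 5: [10, 11, 18]; color 6: [14, 17].
(χ(G) = 6 ≤ 7.)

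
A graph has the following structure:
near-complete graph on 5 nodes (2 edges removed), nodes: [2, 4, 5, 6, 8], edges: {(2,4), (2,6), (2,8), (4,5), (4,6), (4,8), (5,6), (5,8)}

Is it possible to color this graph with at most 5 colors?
A valid 5-coloring: color 1: [4]; color 2: [6, 8]; color 3: [2, 5].
(χ(G) = 3 ≤ 5.)

Yes, G is 5-colorable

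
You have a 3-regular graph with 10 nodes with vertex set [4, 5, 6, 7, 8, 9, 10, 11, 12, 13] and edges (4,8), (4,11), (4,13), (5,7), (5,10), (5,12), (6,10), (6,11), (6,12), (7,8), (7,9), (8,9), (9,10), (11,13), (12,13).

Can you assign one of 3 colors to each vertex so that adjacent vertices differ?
A valid 3-coloring: color 1: [7, 10, 11, 12]; color 2: [5, 6, 8, 13]; color 3: [4, 9].
(χ(G) = 3 ≤ 3.)

Yes, G is 3-colorable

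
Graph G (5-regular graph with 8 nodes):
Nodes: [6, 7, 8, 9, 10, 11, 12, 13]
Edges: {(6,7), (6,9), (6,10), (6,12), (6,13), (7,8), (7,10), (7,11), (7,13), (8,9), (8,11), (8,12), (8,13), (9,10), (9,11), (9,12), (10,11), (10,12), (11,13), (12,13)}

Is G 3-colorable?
The clique on vertices [7, 8, 11, 13] has size 4 > 3, so it alone needs 4 colors.

No, G is not 3-colorable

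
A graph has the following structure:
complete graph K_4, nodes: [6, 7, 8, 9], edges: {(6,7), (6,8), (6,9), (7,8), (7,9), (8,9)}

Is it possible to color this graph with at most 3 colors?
No, G is not 3-colorable

The clique on vertices [6, 7, 8, 9] has size 4 > 3, so it alone needs 4 colors.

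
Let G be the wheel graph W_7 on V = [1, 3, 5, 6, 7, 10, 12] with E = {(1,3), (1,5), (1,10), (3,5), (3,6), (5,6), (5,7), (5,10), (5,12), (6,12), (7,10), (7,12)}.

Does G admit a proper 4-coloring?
Yes, G is 4-colorable

A valid 4-coloring: color 1: [5]; color 2: [1, 6, 7]; color 3: [3, 10, 12].
(χ(G) = 3 ≤ 4.)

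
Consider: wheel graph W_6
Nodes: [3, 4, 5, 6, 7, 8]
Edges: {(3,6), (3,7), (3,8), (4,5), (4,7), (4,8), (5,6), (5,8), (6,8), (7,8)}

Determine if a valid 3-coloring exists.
Odd cycle [7, 4, 5, 6, 3] needs 3 colors (χ ≥ 3).
Vertex 8 is adjacent to every vertex of [3, 4, 5, 6, 7], which already need 3 colors among themselves, so 8 needs a new color (χ ≥ 4).
Hence χ(G) ≥ 4 > 3, so no proper 3-coloring exists.

No, G is not 3-colorable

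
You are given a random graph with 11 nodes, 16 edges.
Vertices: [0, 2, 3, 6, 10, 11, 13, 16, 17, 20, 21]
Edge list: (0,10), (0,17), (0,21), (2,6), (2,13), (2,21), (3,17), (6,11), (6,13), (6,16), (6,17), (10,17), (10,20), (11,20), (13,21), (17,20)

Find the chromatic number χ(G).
χ(G) = 3

Clique number ω(G) = 3 (lower bound: χ ≥ ω).
The clique on [0, 10, 17] has size 3, forcing χ ≥ 3, and the coloring below uses 3 colors, so χ(G) = 3.
A valid 3-coloring: color 1: [2, 11, 16, 17]; color 2: [3, 6, 10, 21]; color 3: [0, 13, 20].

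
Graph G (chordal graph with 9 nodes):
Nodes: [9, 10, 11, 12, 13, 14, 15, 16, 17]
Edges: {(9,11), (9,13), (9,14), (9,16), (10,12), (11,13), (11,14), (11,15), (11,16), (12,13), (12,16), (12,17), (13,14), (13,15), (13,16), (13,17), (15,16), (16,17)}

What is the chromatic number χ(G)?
χ(G) = 4

Clique number ω(G) = 4 (lower bound: χ ≥ ω).
The clique on [12, 13, 16, 17] has size 4, forcing χ ≥ 4, and the coloring below uses 4 colors, so χ(G) = 4.
A valid 4-coloring: color 1: [10, 13]; color 2: [14, 16]; color 3: [11, 12]; color 4: [9, 15, 17].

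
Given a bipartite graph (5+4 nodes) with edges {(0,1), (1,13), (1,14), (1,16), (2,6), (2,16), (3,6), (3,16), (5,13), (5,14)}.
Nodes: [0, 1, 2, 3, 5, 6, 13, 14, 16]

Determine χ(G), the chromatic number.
Clique number ω(G) = 2 (lower bound: χ ≥ ω).
The graph is bipartite (no odd cycle), so 2 colors suffice: χ(G) = 2.
A valid 2-coloring: color 1: [1, 2, 3, 5]; color 2: [0, 6, 13, 14, 16].

χ(G) = 2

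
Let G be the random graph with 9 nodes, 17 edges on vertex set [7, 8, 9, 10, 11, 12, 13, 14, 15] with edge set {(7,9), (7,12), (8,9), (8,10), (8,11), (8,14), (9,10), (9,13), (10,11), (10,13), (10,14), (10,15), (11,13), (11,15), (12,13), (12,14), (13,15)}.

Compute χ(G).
χ(G) = 4

Clique number ω(G) = 4 (lower bound: χ ≥ ω).
The clique on [10, 11, 13, 15] has size 4, forcing χ ≥ 4, and the coloring below uses 4 colors, so χ(G) = 4.
A valid 4-coloring: color 1: [10, 12]; color 2: [7, 8, 13]; color 3: [9, 11, 14]; color 4: [15].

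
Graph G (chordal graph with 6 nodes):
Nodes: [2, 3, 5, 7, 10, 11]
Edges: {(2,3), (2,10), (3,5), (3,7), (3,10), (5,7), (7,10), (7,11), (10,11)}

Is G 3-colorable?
Yes, G is 3-colorable

A valid 3-coloring: color 1: [5, 10]; color 2: [2, 7]; color 3: [3, 11].
(χ(G) = 3 ≤ 3.)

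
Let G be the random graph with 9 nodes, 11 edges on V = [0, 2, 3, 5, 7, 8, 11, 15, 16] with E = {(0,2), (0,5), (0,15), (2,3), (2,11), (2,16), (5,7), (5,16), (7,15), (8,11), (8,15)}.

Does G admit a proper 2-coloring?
No, G is not 2-colorable

Odd cycle [2, 11, 8, 15, 7, 5, 16] needs 3 colors (χ ≥ 3).
Hence χ(G) ≥ 3 > 2, so no proper 2-coloring exists.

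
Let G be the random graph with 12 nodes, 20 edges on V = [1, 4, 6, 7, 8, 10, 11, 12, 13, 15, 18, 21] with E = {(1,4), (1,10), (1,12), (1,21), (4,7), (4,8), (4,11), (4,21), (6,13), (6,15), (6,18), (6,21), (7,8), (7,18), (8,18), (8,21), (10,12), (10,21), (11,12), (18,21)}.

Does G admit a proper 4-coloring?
A valid 4-coloring: color 1: [7, 12, 13, 15, 21]; color 2: [4, 10, 18]; color 3: [1, 6, 8, 11].
(χ(G) = 3 ≤ 4.)

Yes, G is 4-colorable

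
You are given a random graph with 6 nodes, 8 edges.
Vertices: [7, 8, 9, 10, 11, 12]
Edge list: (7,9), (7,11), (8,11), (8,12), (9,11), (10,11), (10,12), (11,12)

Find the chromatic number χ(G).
Clique number ω(G) = 3 (lower bound: χ ≥ ω).
The clique on [7, 9, 11] has size 3, forcing χ ≥ 3, and the coloring below uses 3 colors, so χ(G) = 3.
A valid 3-coloring: color 1: [11]; color 2: [7, 12]; color 3: [8, 9, 10].

χ(G) = 3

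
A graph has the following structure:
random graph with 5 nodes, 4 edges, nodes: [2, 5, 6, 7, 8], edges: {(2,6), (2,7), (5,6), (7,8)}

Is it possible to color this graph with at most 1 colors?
Edge (7,8) forces its endpoints to differ, so 1 color is not enough.

No, G is not 1-colorable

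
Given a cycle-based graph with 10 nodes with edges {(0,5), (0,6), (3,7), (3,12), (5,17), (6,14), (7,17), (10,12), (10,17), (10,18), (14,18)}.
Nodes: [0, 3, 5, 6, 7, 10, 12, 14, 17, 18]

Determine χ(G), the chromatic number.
Clique number ω(G) = 2 (lower bound: χ ≥ ω).
Odd cycle [5, 0, 6, 14, 18, 10, 17] needs 3 colors (χ ≥ 3).
The coloring below uses 3 colors, so χ(G) = 3.
A valid 3-coloring: color 1: [0, 3, 14, 17]; color 2: [5, 6, 7, 10]; color 3: [12, 18].

χ(G) = 3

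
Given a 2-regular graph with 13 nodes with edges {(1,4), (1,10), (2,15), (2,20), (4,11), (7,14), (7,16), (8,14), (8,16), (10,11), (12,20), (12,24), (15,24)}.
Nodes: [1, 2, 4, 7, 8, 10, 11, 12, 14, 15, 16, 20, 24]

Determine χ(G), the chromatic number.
χ(G) = 3

Clique number ω(G) = 2 (lower bound: χ ≥ ω).
Odd cycle [15, 24, 12, 20, 2] needs 3 colors (χ ≥ 3).
The coloring below uses 3 colors, so χ(G) = 3.
A valid 3-coloring: color 1: [1, 7, 8, 11, 20, 24]; color 2: [4, 10, 12, 14, 15, 16]; color 3: [2].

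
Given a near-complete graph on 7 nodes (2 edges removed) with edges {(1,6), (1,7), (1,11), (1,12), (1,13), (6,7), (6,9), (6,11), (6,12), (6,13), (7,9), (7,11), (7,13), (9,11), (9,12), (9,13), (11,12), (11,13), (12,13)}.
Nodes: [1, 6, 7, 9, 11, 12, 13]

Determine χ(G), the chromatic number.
Clique number ω(G) = 5 (lower bound: χ ≥ ω).
The clique on [1, 6, 11, 12, 13] has size 5, forcing χ ≥ 5, and the coloring below uses 5 colors, so χ(G) = 5.
A valid 5-coloring: color 1: [6]; color 2: [11]; color 3: [13]; color 4: [7, 12]; color 5: [1, 9].

χ(G) = 5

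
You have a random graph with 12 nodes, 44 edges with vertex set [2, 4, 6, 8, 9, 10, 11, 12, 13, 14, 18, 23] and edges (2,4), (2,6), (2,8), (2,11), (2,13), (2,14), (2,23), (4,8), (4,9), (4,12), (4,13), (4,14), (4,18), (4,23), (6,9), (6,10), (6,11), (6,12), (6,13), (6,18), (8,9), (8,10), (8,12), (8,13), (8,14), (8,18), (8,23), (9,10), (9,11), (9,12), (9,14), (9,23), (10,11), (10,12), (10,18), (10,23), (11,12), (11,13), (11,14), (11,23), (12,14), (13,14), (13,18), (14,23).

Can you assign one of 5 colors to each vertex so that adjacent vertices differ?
A valid 5-coloring: color 1: [6, 8]; color 2: [10, 14]; color 3: [4, 11]; color 4: [2, 9, 18]; color 5: [12, 13, 23].
(χ(G) = 5 ≤ 5.)

Yes, G is 5-colorable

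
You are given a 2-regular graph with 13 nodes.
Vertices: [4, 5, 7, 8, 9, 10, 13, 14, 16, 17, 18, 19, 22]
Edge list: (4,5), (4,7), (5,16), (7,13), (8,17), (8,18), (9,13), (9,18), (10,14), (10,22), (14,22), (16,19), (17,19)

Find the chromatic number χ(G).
Clique number ω(G) = 3 (lower bound: χ ≥ ω).
The clique on [10, 14, 22] has size 3, forcing χ ≥ 3, and the coloring below uses 3 colors, so χ(G) = 3.
A valid 3-coloring: color 1: [4, 10, 13, 16, 17, 18]; color 2: [5, 7, 8, 9, 19, 22]; color 3: [14].

χ(G) = 3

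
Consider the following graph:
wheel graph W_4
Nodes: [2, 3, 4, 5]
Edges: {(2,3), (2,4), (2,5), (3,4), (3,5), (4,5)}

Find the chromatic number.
χ(G) = 4

Clique number ω(G) = 4 (lower bound: χ ≥ ω).
The clique on [2, 3, 4, 5] has size 4, forcing χ ≥ 4, and the coloring below uses 4 colors, so χ(G) = 4.
A valid 4-coloring: color 1: [5]; color 2: [2]; color 3: [4]; color 4: [3].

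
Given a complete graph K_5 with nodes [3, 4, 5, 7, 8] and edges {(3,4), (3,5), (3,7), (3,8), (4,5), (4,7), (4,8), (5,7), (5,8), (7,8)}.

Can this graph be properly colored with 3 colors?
The clique on vertices [3, 4, 5, 7, 8] has size 5 > 3, so it alone needs 5 colors.

No, G is not 3-colorable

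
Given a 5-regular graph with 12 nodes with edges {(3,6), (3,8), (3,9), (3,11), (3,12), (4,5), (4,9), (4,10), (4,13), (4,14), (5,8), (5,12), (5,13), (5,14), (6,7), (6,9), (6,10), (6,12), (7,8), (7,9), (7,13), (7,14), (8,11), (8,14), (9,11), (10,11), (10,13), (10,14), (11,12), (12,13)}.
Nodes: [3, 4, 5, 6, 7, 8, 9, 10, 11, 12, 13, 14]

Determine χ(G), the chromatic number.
Clique number ω(G) = 3 (lower bound: χ ≥ ω).
Suppose a proper 3-coloring c exists. The clique [3, 6, 9] takes 3 distinct colors; by symmetry let c(3) = 1, c(6) = 2, c(9) = 3.
- Vertex 7: neighbors [6, 9] already have colors [2, 3] ⇒ c(7) = 1.
- Vertex 11: neighbors [3, 9] already have colors [1, 3] ⇒ c(11) = 2.
- Vertex 8: neighbors [3, 11] already have colors [1, 2] ⇒ c(8) = 3.
- Vertex 14: neighbors [7, 8] already have colors [1, 3] ⇒ c(14) = 2.
- Vertex 4: neighbors [14, 9] already have colors [2, 3] ⇒ c(4) = 1.
- Vertex 5: neighbors [4, 14, 8] already have colors [1, 2, 3] — all 3 colors blocked. Contradiction.
The forced assignments end in a contradiction, so G has no proper 3-coloring (χ ≥ 4).
The coloring below uses 4 colors, so χ(G) = 4.
A valid 4-coloring: color 1: [4, 8, 12]; color 2: [5, 9, 10]; color 3: [6, 11, 13, 14]; color 4: [3, 7].

χ(G) = 4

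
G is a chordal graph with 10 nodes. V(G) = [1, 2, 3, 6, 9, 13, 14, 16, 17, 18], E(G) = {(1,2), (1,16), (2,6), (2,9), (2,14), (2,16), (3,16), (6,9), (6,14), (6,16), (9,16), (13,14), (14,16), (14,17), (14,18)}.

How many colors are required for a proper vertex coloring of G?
Clique number ω(G) = 4 (lower bound: χ ≥ ω).
The clique on [2, 6, 9, 16] has size 4, forcing χ ≥ 4, and the coloring below uses 4 colors, so χ(G) = 4.
A valid 4-coloring: color 1: [1, 3, 9, 14]; color 2: [13, 16, 17, 18]; color 3: [2]; color 4: [6].

χ(G) = 4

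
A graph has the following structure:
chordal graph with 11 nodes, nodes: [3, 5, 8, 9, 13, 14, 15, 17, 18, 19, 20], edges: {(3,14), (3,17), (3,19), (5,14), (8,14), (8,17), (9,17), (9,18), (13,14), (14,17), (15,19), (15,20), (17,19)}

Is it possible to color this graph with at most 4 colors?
Yes, G is 4-colorable

A valid 4-coloring: color 1: [9, 14, 19, 20]; color 2: [5, 13, 15, 17, 18]; color 3: [3, 8].
(χ(G) = 3 ≤ 4.)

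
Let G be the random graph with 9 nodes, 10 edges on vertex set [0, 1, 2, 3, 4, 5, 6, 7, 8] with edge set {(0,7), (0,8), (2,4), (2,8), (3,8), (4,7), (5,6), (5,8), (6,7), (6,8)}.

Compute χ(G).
χ(G) = 3

Clique number ω(G) = 3 (lower bound: χ ≥ ω).
The clique on [5, 6, 8] has size 3, forcing χ ≥ 3, and the coloring below uses 3 colors, so χ(G) = 3.
A valid 3-coloring: color 1: [1, 7, 8]; color 2: [0, 2, 3, 6]; color 3: [4, 5].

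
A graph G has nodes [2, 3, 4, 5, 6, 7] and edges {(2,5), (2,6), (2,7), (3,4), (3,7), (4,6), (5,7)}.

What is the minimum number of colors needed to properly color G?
χ(G) = 3

Clique number ω(G) = 3 (lower bound: χ ≥ ω).
The clique on [2, 5, 7] has size 3, forcing χ ≥ 3, and the coloring below uses 3 colors, so χ(G) = 3.
A valid 3-coloring: color 1: [2, 3]; color 2: [6, 7]; color 3: [4, 5].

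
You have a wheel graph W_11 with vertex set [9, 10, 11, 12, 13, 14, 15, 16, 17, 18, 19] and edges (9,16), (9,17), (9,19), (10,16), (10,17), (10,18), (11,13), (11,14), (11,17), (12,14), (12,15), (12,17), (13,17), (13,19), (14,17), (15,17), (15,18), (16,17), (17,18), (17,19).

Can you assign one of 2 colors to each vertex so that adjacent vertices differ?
No, G is not 2-colorable

The clique on vertices [9, 16, 17] has size 3 > 2, so it alone needs 3 colors.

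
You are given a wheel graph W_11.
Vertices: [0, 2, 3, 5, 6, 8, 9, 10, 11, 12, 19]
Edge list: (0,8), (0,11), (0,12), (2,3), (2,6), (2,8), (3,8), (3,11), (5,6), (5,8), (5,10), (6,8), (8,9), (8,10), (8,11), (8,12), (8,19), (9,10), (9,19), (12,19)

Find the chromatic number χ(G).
Clique number ω(G) = 3 (lower bound: χ ≥ ω).
The clique on [0, 8, 11] has size 3, forcing χ ≥ 3, and the coloring below uses 3 colors, so χ(G) = 3.
A valid 3-coloring: color 1: [8]; color 2: [0, 3, 6, 10, 19]; color 3: [2, 5, 9, 11, 12].

χ(G) = 3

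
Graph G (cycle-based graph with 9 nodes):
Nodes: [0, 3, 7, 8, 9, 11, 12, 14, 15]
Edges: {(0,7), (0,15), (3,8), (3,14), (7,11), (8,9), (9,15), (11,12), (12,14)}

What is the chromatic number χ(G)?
χ(G) = 3

Clique number ω(G) = 2 (lower bound: χ ≥ ω).
Odd cycle [0, 7, 11, 12, 14, 3, 8, 9, 15] needs 3 colors (χ ≥ 3).
The coloring below uses 3 colors, so χ(G) = 3.
A valid 3-coloring: color 1: [0, 9, 11, 14]; color 2: [3, 7, 12, 15]; color 3: [8].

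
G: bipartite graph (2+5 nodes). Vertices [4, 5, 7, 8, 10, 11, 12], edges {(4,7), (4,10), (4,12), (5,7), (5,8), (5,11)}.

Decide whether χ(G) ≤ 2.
A valid 2-coloring: color 1: [4, 5]; color 2: [7, 8, 10, 11, 12].
(χ(G) = 2 ≤ 2.)

Yes, G is 2-colorable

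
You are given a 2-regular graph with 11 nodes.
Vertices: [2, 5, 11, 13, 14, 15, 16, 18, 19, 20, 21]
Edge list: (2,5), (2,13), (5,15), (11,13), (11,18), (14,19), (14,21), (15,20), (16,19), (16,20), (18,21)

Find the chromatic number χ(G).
Clique number ω(G) = 2 (lower bound: χ ≥ ω).
Odd cycle [19, 16, 20, 15, 5, 2, 13, 11, 18, 21, 14] needs 3 colors (χ ≥ 3).
The coloring below uses 3 colors, so χ(G) = 3.
A valid 3-coloring: color 1: [5, 11, 19, 20, 21]; color 2: [13, 14, 15, 16, 18]; color 3: [2].

χ(G) = 3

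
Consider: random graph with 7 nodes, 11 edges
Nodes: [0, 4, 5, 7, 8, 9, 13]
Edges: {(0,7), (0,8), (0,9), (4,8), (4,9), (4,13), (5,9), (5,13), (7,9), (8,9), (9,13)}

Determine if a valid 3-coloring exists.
Yes, G is 3-colorable

A valid 3-coloring: color 1: [9]; color 2: [7, 8, 13]; color 3: [0, 4, 5].
(χ(G) = 3 ≤ 3.)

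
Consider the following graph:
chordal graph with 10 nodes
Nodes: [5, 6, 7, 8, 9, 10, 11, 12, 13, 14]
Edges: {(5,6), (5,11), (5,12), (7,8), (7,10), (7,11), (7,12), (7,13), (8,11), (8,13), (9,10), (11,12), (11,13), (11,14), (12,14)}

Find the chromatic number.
Clique number ω(G) = 4 (lower bound: χ ≥ ω).
The clique on [7, 8, 11, 13] has size 4, forcing χ ≥ 4, and the coloring below uses 4 colors, so χ(G) = 4.
A valid 4-coloring: color 1: [6, 10, 11]; color 2: [5, 7, 9, 14]; color 3: [12, 13]; color 4: [8].

χ(G) = 4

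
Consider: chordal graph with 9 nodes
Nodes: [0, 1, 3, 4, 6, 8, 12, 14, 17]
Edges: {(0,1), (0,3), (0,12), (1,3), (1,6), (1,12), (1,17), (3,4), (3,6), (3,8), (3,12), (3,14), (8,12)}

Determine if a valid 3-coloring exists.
The clique on vertices [0, 1, 3, 12] has size 4 > 3, so it alone needs 4 colors.

No, G is not 3-colorable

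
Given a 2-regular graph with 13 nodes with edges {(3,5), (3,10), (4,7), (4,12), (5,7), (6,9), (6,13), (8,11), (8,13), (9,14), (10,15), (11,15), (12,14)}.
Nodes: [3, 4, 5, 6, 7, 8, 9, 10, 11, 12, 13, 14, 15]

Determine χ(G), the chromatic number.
Clique number ω(G) = 2 (lower bound: χ ≥ ω).
Odd cycle [4, 7, 5, 3, 10, 15, 11, 8, 13, 6, 9, 14, 12] needs 3 colors (χ ≥ 3).
The coloring below uses 3 colors, so χ(G) = 3.
A valid 3-coloring: color 1: [4, 5, 6, 8, 10, 14]; color 2: [3, 7, 9, 12, 13, 15]; color 3: [11].

χ(G) = 3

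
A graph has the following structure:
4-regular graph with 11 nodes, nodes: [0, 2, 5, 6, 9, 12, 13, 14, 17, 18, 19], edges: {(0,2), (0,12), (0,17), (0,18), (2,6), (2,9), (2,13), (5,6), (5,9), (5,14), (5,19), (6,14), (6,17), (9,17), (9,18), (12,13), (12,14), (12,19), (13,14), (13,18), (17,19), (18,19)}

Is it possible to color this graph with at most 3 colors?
Yes, G is 3-colorable

A valid 3-coloring: color 1: [2, 5, 12, 17, 18]; color 2: [0, 9, 14, 19]; color 3: [6, 13].
(χ(G) = 3 ≤ 3.)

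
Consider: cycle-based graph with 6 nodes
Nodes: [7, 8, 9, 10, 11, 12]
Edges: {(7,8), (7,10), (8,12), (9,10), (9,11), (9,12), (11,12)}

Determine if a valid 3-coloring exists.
Yes, G is 3-colorable

A valid 3-coloring: color 1: [8, 9]; color 2: [7, 12]; color 3: [10, 11].
(χ(G) = 3 ≤ 3.)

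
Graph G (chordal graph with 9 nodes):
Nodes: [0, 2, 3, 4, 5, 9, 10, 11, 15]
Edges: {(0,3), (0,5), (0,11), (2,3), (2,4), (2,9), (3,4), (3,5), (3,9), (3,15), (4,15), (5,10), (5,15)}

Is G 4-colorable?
A valid 4-coloring: color 1: [3, 10, 11]; color 2: [4, 5, 9]; color 3: [0, 2, 15].
(χ(G) = 3 ≤ 4.)

Yes, G is 4-colorable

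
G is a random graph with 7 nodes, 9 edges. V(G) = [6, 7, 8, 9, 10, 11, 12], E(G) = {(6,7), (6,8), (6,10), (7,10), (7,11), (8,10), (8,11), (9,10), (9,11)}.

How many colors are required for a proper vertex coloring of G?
Clique number ω(G) = 3 (lower bound: χ ≥ ω).
The clique on [6, 8, 10] has size 3, forcing χ ≥ 3, and the coloring below uses 3 colors, so χ(G) = 3.
A valid 3-coloring: color 1: [10, 11, 12]; color 2: [7, 8, 9]; color 3: [6].

χ(G) = 3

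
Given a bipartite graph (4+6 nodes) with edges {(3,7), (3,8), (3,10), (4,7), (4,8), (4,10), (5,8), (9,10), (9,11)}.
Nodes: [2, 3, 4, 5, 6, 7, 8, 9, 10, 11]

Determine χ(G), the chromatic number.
χ(G) = 2

Clique number ω(G) = 2 (lower bound: χ ≥ ω).
The graph is bipartite (no odd cycle), so 2 colors suffice: χ(G) = 2.
A valid 2-coloring: color 1: [2, 3, 4, 5, 6, 9]; color 2: [7, 8, 10, 11].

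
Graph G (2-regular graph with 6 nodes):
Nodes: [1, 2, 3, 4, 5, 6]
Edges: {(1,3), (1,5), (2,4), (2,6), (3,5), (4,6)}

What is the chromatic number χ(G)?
χ(G) = 3

Clique number ω(G) = 3 (lower bound: χ ≥ ω).
The clique on [1, 3, 5] has size 3, forcing χ ≥ 3, and the coloring below uses 3 colors, so χ(G) = 3.
A valid 3-coloring: color 1: [2, 3]; color 2: [1, 4]; color 3: [5, 6].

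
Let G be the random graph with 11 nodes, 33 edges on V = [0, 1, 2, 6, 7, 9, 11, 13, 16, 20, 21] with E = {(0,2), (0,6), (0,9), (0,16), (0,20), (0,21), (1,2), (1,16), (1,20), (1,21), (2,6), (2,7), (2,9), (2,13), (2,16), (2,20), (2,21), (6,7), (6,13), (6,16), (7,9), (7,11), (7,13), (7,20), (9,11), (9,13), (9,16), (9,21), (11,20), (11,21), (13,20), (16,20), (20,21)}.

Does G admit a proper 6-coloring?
A valid 6-coloring: color 1: [2, 11]; color 2: [6, 9, 20]; color 3: [7, 16, 21]; color 4: [0, 1, 13].
(χ(G) = 4 ≤ 6.)

Yes, G is 6-colorable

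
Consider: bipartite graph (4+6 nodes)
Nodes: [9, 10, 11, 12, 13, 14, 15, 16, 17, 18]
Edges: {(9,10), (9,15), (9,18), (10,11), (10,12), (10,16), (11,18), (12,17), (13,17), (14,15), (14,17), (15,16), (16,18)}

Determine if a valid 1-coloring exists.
Edge (10,16) forces its endpoints to differ, so 1 color is not enough.

No, G is not 1-colorable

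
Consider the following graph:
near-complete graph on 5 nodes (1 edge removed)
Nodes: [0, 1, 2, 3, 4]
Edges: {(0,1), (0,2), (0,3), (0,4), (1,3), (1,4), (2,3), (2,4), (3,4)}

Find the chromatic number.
χ(G) = 4

Clique number ω(G) = 4 (lower bound: χ ≥ ω).
The clique on [0, 1, 3, 4] has size 4, forcing χ ≥ 4, and the coloring below uses 4 colors, so χ(G) = 4.
A valid 4-coloring: color 1: [0]; color 2: [4]; color 3: [3]; color 4: [1, 2].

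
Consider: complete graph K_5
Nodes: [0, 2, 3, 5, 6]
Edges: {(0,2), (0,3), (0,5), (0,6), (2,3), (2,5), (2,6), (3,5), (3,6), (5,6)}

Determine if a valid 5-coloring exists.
A valid 5-coloring: color 1: [3]; color 2: [5]; color 3: [2]; color 4: [6]; color 5: [0].
(χ(G) = 5 ≤ 5.)

Yes, G is 5-colorable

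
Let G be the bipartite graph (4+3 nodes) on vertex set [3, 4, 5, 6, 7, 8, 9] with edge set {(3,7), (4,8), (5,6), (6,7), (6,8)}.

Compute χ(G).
Clique number ω(G) = 2 (lower bound: χ ≥ ω).
The graph is bipartite (no odd cycle), so 2 colors suffice: χ(G) = 2.
A valid 2-coloring: color 1: [3, 4, 6, 9]; color 2: [5, 7, 8].

χ(G) = 2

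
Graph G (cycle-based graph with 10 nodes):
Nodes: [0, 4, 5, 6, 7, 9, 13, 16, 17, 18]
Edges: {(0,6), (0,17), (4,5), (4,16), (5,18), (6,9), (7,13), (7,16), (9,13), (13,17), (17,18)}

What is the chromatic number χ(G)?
χ(G) = 3

Clique number ω(G) = 2 (lower bound: χ ≥ ω).
Odd cycle [0, 6, 9, 13, 17] needs 3 colors (χ ≥ 3).
The coloring below uses 3 colors, so χ(G) = 3.
A valid 3-coloring: color 1: [5, 6, 7, 17]; color 2: [0, 13, 16, 18]; color 3: [4, 9].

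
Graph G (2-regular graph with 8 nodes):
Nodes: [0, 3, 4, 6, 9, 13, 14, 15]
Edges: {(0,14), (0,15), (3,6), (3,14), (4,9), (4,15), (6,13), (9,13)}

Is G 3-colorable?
Yes, G is 3-colorable

A valid 3-coloring: color 1: [0, 3, 4, 13]; color 2: [6, 9, 14, 15].
(χ(G) = 2 ≤ 3.)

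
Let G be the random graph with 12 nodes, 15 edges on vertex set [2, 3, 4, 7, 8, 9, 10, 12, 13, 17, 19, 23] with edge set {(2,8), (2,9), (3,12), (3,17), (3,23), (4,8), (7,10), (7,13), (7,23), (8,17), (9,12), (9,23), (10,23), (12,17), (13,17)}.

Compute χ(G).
χ(G) = 3

Clique number ω(G) = 3 (lower bound: χ ≥ ω).
The clique on [7, 10, 23] has size 3, forcing χ ≥ 3, and the coloring below uses 3 colors, so χ(G) = 3.
A valid 3-coloring: color 1: [2, 4, 17, 19, 23]; color 2: [3, 7, 8, 9]; color 3: [10, 12, 13].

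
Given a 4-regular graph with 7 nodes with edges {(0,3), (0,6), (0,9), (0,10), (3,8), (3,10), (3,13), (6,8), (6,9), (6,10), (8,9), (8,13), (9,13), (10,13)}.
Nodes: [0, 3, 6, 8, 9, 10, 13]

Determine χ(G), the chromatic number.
Clique number ω(G) = 3 (lower bound: χ ≥ ω).
Suppose a proper 3-coloring c exists. The clique [0, 3, 10] takes 3 distinct colors; by symmetry let c(0) = 1, c(3) = 2, c(10) = 3.
- Vertex 6: neighbors [0, 10] already have colors [1, 3] ⇒ c(6) = 2.
- Vertex 9: neighbors [0, 6] already have colors [1, 2] ⇒ c(9) = 3.
- Vertex 8: neighbors [3, 9] already have colors [2, 3] ⇒ c(8) = 1.
- Vertex 13: neighbors [8, 3, 9] already have colors [1, 2, 3] — all 3 colors blocked. Contradiction.
The forced assignments end in a contradiction, so G has no proper 3-coloring (χ ≥ 4).
The coloring below uses 4 colors, so χ(G) = 4.
A valid 4-coloring: color 1: [3, 6]; color 2: [0, 13]; color 3: [8, 10]; color 4: [9].

χ(G) = 4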